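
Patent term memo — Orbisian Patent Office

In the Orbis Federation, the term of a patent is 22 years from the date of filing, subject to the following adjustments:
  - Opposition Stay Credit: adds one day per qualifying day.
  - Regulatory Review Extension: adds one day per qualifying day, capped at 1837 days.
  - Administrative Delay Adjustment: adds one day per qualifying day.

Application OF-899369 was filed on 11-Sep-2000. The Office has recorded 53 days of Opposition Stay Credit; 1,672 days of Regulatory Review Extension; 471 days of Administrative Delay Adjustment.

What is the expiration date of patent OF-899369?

2028-09-15

Base term: filing date + 22 years → 11 September 2022.
Opposition Stay Credit: +53 days → 3 November 2022.
Regulatory Review Extension: 1672 days (within the 1837-day cap) → +1672 days → 2 June 2027.
Administrative Delay Adjustment: +471 days → 15 September 2028.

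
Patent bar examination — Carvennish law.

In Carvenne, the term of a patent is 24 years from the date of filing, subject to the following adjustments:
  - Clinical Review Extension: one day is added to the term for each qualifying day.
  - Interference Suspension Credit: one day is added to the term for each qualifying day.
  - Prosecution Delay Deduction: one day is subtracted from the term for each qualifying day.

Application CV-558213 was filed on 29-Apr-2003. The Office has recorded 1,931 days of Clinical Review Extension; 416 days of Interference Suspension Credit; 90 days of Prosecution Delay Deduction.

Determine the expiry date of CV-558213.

July 3, 2033

Base term: filing date + 24 years → 29 April 2027.
Clinical Review Extension: +1931 days → 11 August 2032.
Interference Suspension Credit: +416 days → 1 October 2033.
Prosecution Delay Deduction: −90 days → 3 July 2033.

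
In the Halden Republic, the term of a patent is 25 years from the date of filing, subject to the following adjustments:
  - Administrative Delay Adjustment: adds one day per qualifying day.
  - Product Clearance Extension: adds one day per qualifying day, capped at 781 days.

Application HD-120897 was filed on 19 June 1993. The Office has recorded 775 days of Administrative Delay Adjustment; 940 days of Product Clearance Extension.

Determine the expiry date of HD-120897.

Base term: filing date + 25 years → 19 June 2018.
Administrative Delay Adjustment: +775 days → 2 August 2020.
Product Clearance Extension: 940 days claimed exceeds the 781-day cap, so +781 days → 22 September 2022.

September 22, 2022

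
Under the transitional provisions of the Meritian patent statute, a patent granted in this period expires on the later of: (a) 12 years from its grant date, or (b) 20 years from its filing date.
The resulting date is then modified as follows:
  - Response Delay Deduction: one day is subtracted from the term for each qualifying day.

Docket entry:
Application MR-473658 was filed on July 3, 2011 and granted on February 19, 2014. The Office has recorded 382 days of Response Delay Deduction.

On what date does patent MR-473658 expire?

June 16, 2030

(a) grant + 12 years → 19 February 2026.
(b) filing + 20 years → 3 July 2031.
Later of the two: 3 July 2031.
Response Delay Deduction: −382 days → 16 June 2030.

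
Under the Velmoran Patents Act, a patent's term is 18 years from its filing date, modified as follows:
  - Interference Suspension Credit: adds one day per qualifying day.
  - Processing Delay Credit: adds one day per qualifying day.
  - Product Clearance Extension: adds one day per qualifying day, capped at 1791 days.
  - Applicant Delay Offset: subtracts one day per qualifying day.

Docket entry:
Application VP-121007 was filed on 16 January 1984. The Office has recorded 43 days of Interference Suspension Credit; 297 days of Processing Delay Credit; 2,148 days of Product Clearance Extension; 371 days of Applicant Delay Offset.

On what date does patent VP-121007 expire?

2006-11-11

Base term: filing date + 18 years → 16 January 2002.
Interference Suspension Credit: +43 days → 28 February 2002.
Processing Delay Credit: +297 days → 22 December 2002.
Product Clearance Extension: 2148 days claimed exceeds the 1791-day cap, so +1791 days → 17 November 2007.
Applicant Delay Offset: −371 days → 11 November 2006.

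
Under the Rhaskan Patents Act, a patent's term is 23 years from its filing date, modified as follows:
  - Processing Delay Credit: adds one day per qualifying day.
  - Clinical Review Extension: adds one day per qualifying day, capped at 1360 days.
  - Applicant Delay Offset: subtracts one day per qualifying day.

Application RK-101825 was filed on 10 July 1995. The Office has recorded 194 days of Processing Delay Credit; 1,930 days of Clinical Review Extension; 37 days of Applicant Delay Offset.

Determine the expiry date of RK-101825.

Base term: filing date + 23 years → 10 July 2018.
Processing Delay Credit: +194 days → 20 January 2019.
Clinical Review Extension: 1930 days claimed exceeds the 1360-day cap, so +1360 days → 11 October 2022.
Applicant Delay Offset: −37 days → 4 September 2022.

September 4, 2022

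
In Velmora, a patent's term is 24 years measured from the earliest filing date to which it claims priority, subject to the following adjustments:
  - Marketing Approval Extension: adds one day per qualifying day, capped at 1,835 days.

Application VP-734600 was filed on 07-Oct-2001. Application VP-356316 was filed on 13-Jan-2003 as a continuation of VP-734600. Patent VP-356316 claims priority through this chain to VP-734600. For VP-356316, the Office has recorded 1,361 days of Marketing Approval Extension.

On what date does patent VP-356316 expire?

Earliest priority filing: 7 October 2001.
Base term: 7 October 2001 + 24 years → 7 October 2025.
Marketing Approval Extension: 1361 days (within the 1835-day cap) → +1361 days → 29 June 2029.

June 29, 2029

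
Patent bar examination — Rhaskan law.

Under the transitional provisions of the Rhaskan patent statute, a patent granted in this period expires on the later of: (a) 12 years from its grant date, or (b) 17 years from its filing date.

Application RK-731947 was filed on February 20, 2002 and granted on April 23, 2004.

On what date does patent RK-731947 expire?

(a) grant + 12 years → 23 April 2016.
(b) filing + 17 years → 20 February 2019.
Later of the two: 20 February 2019.

2019-02-20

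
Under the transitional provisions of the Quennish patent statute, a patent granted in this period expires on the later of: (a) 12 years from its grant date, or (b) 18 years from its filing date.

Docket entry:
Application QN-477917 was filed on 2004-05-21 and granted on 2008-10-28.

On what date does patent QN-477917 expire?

May 21, 2022

(a) grant + 12 years → 28 October 2020.
(b) filing + 18 years → 21 May 2022.
Later of the two: 21 May 2022.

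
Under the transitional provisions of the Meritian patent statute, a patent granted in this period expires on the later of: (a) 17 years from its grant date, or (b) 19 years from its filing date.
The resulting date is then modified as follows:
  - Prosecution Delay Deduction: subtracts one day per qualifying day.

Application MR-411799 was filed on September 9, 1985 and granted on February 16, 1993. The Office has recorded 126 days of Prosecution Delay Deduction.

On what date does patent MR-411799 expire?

October 13, 2009

(a) grant + 17 years → 16 February 2010.
(b) filing + 19 years → 9 September 2004.
Later of the two: 16 February 2010.
Prosecution Delay Deduction: −126 days → 13 October 2009.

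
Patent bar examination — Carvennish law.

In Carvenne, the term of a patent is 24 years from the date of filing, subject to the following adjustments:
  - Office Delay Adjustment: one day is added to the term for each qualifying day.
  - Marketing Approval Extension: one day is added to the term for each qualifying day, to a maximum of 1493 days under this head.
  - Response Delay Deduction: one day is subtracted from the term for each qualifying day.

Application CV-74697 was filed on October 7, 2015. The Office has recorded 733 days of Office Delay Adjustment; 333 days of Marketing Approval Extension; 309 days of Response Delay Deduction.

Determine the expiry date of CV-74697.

November 2, 2041

Base term: filing date + 24 years → 7 October 2039.
Office Delay Adjustment: +733 days → 9 October 2041.
Marketing Approval Extension: 333 days (within the 1493-day cap) → +333 days → 7 September 2042.
Response Delay Deduction: −309 days → 2 November 2041.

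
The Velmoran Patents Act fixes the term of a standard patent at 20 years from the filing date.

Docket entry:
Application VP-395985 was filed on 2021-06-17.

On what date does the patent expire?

Filing date + 20 years → 17 June 2041.

June 17, 2041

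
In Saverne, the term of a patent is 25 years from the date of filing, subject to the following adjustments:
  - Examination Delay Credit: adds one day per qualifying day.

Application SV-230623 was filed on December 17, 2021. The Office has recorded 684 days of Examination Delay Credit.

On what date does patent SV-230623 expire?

Base term: filing date + 25 years → 17 December 2046.
Examination Delay Credit: +684 days → 31 October 2048.

2048-10-31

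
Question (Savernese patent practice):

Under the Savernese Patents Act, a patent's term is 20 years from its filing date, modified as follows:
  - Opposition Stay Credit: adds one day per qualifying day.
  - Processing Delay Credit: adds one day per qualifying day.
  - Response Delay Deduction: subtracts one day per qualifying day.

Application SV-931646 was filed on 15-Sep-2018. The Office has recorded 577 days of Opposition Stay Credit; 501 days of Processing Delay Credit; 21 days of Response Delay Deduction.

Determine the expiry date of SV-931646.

August 7, 2041

Base term: filing date + 20 years → 15 September 2038.
Opposition Stay Credit: +577 days → 14 April 2040.
Processing Delay Credit: +501 days → 28 August 2041.
Response Delay Deduction: −21 days → 7 August 2041.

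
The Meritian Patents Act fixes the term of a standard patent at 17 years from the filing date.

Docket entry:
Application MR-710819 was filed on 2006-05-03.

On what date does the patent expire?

2023-05-03

Filing date + 17 years → 3 May 2023.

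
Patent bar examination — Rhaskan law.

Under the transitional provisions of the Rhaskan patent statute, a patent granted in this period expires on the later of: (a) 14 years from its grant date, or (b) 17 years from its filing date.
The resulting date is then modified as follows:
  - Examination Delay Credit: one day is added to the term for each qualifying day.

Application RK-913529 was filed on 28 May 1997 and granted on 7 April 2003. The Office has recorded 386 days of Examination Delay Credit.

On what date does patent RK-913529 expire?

2018-04-28

(a) grant + 14 years → 7 April 2017.
(b) filing + 17 years → 28 May 2014.
Later of the two: 7 April 2017.
Examination Delay Credit: +386 days → 28 April 2018.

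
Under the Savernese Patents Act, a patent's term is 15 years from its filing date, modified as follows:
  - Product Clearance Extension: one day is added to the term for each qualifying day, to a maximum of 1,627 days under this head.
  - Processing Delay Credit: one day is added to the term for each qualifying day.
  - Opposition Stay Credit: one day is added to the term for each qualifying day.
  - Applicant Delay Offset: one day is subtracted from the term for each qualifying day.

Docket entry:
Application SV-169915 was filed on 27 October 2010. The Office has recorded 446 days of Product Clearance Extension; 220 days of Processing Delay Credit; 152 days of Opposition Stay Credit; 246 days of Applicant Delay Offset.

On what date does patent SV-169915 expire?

Base term: filing date + 15 years → 27 October 2025.
Product Clearance Extension: 446 days (within the 1627-day cap) → +446 days → 16 January 2027.
Processing Delay Credit: +220 days → 24 August 2027.
Opposition Stay Credit: +152 days → 23 January 2028.
Applicant Delay Offset: −246 days → 22 May 2027.

2027-05-22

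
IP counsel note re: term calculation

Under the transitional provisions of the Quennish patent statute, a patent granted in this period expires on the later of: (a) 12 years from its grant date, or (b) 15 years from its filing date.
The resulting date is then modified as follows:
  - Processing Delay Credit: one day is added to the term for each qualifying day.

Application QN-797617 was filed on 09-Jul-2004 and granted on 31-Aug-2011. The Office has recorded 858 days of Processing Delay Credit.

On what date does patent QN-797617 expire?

(a) grant + 12 years → 31 August 2023.
(b) filing + 15 years → 9 July 2019.
Later of the two: 31 August 2023.
Processing Delay Credit: +858 days → 5 January 2026.

2026-01-05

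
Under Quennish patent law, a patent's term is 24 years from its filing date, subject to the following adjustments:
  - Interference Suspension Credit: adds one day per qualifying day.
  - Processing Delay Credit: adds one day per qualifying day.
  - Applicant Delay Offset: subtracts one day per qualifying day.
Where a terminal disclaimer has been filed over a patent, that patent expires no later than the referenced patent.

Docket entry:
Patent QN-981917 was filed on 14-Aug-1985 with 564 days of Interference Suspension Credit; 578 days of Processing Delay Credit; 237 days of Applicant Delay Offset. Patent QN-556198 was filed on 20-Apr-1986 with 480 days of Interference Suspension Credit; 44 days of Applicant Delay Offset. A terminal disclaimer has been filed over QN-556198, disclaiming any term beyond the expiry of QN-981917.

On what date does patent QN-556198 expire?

2011-06-30

Natural term of QN-556198:
  Base: filing + 24 years → 20 April 2010.
  Interference Suspension Credit: +480 days → 13 August 2011.
  Applicant Delay Offset: −44 days → 30 June 2011.
Expiry of referenced patent QN-981917:
  Base: filing + 24 years → 14 August 2009.
  Interference Suspension Credit: +564 days → 1 March 2011.
  Processing Delay Credit: +578 days → 29 September 2012.
  Applicant Delay Offset: −237 days → 5 February 2012.
Terminal disclaimer: QN-556198 expires on the earlier of 30 June 2011 and 5 February 2012.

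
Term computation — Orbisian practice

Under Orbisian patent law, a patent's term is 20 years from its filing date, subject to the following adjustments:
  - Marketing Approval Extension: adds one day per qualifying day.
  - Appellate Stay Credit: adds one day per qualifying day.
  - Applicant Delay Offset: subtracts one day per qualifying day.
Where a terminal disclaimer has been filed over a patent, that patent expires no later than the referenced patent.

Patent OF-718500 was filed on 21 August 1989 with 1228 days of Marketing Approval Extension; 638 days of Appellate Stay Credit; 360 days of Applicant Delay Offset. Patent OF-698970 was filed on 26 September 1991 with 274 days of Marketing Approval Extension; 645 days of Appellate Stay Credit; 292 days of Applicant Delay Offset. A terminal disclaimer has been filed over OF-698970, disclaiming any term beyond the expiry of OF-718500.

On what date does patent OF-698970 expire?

Natural term of OF-698970:
  Base: filing + 20 years → 26 September 2011.
  Marketing Approval Extension: +274 days → 26 June 2012.
  Appellate Stay Credit: +645 days → 2 April 2014.
  Applicant Delay Offset: −292 days → 14 June 2013.
Expiry of referenced patent OF-718500:
  Base: filing + 20 years → 21 August 2009.
  Marketing Approval Extension: +1228 days → 31 December 2012.
  Appellate Stay Credit: +638 days → 30 September 2014.
  Applicant Delay Offset: −360 days → 5 October 2013.
Terminal disclaimer: OF-698970 expires on the earlier of 14 June 2013 and 5 October 2013.

June 14, 2013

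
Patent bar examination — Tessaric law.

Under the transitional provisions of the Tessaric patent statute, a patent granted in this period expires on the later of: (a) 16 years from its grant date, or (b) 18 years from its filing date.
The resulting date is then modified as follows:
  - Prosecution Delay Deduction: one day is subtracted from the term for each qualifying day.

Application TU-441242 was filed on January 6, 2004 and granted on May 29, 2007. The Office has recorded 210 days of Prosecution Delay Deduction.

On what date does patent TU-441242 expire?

2022-10-31

(a) grant + 16 years → 29 May 2023.
(b) filing + 18 years → 6 January 2022.
Later of the two: 29 May 2023.
Prosecution Delay Deduction: −210 days → 31 October 2022.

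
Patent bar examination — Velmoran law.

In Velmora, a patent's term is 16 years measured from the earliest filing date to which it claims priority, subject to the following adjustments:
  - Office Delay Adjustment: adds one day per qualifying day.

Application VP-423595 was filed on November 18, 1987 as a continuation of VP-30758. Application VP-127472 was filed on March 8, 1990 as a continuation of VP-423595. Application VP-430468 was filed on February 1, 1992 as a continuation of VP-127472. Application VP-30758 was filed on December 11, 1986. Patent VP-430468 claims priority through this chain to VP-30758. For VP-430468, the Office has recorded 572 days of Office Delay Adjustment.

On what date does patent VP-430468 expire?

Earliest priority filing: 11 December 1986.
Base term: 11 December 1986 + 16 years → 11 December 2002.
Office Delay Adjustment: +572 days → 5 July 2004.

2004-07-05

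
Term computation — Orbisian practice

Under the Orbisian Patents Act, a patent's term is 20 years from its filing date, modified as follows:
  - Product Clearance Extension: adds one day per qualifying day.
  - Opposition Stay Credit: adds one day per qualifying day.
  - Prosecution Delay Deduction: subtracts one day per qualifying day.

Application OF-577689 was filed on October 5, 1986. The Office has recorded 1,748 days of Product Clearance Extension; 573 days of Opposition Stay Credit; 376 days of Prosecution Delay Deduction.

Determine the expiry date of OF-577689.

Base term: filing date + 20 years → 5 October 2006.
Product Clearance Extension: +1748 days → 19 July 2011.
Opposition Stay Credit: +573 days → 11 February 2013.
Prosecution Delay Deduction: −376 days → 1 February 2012.

2012-02-01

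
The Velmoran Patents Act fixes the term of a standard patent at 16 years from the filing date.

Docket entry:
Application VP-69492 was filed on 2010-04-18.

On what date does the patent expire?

Filing date + 16 years → 18 April 2026.

April 18, 2026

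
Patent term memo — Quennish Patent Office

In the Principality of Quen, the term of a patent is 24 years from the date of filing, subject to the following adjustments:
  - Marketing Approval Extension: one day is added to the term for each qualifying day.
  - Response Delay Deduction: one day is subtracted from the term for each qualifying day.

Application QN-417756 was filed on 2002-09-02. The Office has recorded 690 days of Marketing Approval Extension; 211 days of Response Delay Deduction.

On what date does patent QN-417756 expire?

December 25, 2027

Base term: filing date + 24 years → 2 September 2026.
Marketing Approval Extension: +690 days → 23 July 2028.
Response Delay Deduction: −211 days → 25 December 2027.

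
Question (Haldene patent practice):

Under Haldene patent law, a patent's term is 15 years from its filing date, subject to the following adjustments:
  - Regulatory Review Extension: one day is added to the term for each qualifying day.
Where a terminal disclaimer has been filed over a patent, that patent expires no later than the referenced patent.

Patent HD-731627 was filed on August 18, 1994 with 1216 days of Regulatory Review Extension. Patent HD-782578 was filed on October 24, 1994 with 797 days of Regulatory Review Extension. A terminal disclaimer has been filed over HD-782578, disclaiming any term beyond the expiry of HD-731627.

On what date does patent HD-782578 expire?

Natural term of HD-782578:
  Base: filing + 15 years → 24 October 2009.
  Regulatory Review Extension: +797 days → 30 December 2011.
Expiry of referenced patent HD-731627:
  Base: filing + 15 years → 18 August 2009.
  Regulatory Review Extension: +1216 days → 16 December 2012.
Terminal disclaimer: HD-782578 expires on the earlier of 30 December 2011 and 16 December 2012.

December 30, 2011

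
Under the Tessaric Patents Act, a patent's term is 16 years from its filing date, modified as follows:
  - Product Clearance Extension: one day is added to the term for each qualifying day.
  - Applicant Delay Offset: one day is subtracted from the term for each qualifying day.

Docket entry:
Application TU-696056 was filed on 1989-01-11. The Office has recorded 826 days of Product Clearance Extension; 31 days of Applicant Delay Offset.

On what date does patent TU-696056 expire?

March 17, 2007

Base term: filing date + 16 years → 11 January 2005.
Product Clearance Extension: +826 days → 17 April 2007.
Applicant Delay Offset: −31 days → 17 March 2007.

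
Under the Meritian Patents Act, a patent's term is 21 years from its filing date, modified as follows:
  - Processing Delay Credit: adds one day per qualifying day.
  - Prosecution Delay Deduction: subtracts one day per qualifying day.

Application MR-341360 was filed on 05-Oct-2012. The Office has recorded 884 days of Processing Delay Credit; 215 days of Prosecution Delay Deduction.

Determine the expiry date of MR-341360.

2035-08-05

Base term: filing date + 21 years → 5 October 2033.
Processing Delay Credit: +884 days → 7 March 2036.
Prosecution Delay Deduction: −215 days → 5 August 2035.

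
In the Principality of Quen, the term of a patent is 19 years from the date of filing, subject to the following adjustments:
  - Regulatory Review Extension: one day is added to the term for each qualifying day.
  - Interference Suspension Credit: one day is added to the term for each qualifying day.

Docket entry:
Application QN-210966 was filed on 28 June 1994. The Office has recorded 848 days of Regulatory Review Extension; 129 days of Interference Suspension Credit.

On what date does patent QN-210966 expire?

2016-03-01

Base term: filing date + 19 years → 28 June 2013.
Regulatory Review Extension: +848 days → 24 October 2015.
Interference Suspension Credit: +129 days → 1 March 2016.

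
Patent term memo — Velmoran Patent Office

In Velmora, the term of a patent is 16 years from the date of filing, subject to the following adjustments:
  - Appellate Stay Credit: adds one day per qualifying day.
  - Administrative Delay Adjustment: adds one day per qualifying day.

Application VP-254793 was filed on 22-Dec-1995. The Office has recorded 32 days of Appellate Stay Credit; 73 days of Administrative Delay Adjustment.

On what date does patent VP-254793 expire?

Base term: filing date + 16 years → 22 December 2011.
Appellate Stay Credit: +32 days → 23 January 2012.
Administrative Delay Adjustment: +73 days → 5 April 2012.

April 5, 2012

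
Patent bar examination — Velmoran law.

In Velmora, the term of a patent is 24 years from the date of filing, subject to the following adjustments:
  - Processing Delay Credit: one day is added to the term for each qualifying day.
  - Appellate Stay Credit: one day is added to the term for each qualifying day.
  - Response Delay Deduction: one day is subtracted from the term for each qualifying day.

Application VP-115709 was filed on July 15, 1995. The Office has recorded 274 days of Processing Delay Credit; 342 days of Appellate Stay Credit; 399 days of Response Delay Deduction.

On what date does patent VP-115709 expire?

Base term: filing date + 24 years → 15 July 2019.
Processing Delay Credit: +274 days → 14 April 2020.
Appellate Stay Credit: +342 days → 22 March 2021.
Response Delay Deduction: −399 days → 17 February 2020.

February 17, 2020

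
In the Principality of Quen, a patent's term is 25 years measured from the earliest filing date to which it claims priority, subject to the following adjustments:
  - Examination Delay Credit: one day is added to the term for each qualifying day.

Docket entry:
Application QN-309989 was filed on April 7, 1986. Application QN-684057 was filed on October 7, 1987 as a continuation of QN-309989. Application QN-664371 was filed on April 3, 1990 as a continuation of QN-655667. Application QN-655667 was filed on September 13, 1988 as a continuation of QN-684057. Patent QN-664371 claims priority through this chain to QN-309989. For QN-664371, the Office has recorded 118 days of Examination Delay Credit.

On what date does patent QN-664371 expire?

2011-08-03

Earliest priority filing: 7 April 1986.
Base term: 7 April 1986 + 25 years → 7 April 2011.
Examination Delay Credit: +118 days → 3 August 2011.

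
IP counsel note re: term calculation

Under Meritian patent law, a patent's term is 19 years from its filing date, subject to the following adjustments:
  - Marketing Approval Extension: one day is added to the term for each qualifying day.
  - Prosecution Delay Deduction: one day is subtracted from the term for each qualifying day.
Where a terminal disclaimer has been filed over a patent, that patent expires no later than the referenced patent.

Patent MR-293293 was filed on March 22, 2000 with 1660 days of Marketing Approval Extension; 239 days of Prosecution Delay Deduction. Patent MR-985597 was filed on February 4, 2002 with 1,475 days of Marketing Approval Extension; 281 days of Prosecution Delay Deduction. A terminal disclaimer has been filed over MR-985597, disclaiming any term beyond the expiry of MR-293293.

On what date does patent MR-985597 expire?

February 10, 2023

Natural term of MR-985597:
  Base: filing + 19 years → 4 February 2021.
  Marketing Approval Extension: +1475 days → 18 February 2025.
  Prosecution Delay Deduction: −281 days → 13 May 2024.
Expiry of referenced patent MR-293293:
  Base: filing + 19 years → 22 March 2019.
  Marketing Approval Extension: +1660 days → 7 October 2023.
  Prosecution Delay Deduction: −239 days → 10 February 2023.
Terminal disclaimer: MR-985597 expires on the earlier of 13 May 2024 and 10 February 2023.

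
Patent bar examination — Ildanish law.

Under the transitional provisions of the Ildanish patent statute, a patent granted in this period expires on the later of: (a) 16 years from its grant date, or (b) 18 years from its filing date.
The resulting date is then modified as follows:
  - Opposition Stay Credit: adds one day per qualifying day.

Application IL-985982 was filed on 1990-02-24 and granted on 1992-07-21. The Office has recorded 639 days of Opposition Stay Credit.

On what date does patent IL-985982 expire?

2010-04-21

(a) grant + 16 years → 21 July 2008.
(b) filing + 18 years → 24 February 2008.
Later of the two: 21 July 2008.
Opposition Stay Credit: +639 days → 21 April 2010.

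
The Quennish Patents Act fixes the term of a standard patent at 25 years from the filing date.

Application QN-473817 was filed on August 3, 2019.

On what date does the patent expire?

2044-08-03

Filing date + 25 years → 3 August 2044.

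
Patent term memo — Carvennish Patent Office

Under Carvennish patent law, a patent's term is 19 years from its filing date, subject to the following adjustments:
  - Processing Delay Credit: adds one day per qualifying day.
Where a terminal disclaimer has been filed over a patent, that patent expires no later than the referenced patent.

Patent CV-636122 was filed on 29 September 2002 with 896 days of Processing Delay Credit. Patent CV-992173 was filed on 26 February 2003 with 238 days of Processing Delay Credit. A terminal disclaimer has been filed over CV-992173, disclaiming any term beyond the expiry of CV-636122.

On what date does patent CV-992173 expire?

Natural term of CV-992173:
  Base: filing + 19 years → 26 February 2022.
  Processing Delay Credit: +238 days → 22 October 2022.
Expiry of referenced patent CV-636122:
  Base: filing + 19 years → 29 September 2021.
  Processing Delay Credit: +896 days → 13 March 2024.
Terminal disclaimer: CV-992173 expires on the earlier of 22 October 2022 and 13 March 2024.

October 22, 2022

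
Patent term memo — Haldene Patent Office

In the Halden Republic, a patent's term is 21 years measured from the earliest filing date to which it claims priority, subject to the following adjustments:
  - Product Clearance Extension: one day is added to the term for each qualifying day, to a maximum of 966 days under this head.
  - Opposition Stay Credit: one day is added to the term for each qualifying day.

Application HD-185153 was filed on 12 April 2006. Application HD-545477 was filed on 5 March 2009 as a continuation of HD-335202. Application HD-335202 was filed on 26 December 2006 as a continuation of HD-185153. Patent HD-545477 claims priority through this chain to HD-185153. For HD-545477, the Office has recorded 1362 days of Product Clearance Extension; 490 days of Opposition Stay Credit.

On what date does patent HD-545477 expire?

2031-04-07

Earliest priority filing: 12 April 2006.
Base term: 12 April 2006 + 21 years → 12 April 2027.
Product Clearance Extension: 1362 days claimed exceeds the 966-day cap, so +966 days → 3 December 2029.
Opposition Stay Credit: +490 days → 7 April 2031.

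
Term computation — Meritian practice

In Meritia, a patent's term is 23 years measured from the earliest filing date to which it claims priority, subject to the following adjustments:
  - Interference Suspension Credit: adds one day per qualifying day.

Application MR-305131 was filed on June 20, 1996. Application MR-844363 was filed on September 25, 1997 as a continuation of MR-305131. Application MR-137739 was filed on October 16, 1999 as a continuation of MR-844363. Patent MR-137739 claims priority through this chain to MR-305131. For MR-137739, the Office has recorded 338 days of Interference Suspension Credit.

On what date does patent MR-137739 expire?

Earliest priority filing: 20 June 1996.
Base term: 20 June 1996 + 23 years → 20 June 2019.
Interference Suspension Credit: +338 days → 23 May 2020.

2020-05-23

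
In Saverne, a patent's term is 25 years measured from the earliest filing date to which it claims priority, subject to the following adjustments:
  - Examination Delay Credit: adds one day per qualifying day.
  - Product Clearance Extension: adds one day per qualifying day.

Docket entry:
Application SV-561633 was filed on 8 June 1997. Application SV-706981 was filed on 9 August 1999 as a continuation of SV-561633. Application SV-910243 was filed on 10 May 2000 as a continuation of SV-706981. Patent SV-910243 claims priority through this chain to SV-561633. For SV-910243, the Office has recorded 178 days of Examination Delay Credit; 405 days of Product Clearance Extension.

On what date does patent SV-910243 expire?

Earliest priority filing: 8 June 1997.
Base term: 8 June 1997 + 25 years → 8 June 2022.
Examination Delay Credit: +178 days → 3 December 2022.
Product Clearance Extension: +405 days → 12 January 2024.

January 12, 2024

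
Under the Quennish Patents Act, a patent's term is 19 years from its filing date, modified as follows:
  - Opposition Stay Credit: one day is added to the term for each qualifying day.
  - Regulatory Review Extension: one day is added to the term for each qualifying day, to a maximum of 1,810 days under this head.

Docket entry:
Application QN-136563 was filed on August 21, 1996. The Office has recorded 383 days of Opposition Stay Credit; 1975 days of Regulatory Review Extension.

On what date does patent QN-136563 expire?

Base term: filing date + 19 years → 21 August 2015.
Opposition Stay Credit: +383 days → 7 September 2016.
Regulatory Review Extension: 1975 days claimed exceeds the 1810-day cap, so +1810 days → 22 August 2021.

2021-08-22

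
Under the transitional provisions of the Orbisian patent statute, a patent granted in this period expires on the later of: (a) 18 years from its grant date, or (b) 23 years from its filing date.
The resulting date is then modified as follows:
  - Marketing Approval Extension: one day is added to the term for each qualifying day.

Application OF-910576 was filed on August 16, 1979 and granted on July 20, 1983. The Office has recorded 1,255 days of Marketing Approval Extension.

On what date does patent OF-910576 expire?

2006-01-22

(a) grant + 18 years → 20 July 2001.
(b) filing + 23 years → 16 August 2002.
Later of the two: 16 August 2002.
Marketing Approval Extension: +1255 days → 22 January 2006.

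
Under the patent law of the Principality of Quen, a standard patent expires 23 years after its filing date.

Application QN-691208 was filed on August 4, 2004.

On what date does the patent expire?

Filing date + 23 years → 4 August 2027.

August 4, 2027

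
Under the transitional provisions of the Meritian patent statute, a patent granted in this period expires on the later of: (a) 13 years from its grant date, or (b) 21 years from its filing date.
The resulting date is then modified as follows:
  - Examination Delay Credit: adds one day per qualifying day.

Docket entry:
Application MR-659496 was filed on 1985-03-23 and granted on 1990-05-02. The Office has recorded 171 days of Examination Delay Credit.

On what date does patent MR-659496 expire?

2006-09-10

(a) grant + 13 years → 2 May 2003.
(b) filing + 21 years → 23 March 2006.
Later of the two: 23 March 2006.
Examination Delay Credit: +171 days → 10 September 2006.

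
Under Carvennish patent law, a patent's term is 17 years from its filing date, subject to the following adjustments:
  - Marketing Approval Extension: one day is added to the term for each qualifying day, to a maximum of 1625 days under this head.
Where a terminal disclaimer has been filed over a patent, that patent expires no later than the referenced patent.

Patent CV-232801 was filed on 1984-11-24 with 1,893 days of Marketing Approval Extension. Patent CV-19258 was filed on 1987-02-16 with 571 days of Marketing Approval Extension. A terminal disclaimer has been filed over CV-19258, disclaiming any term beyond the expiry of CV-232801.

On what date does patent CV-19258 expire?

2005-09-09

Natural term of CV-19258:
  Base: filing + 17 years → 16 February 2004.
  Marketing Approval Extension: 571 days (within the 1625-day cap) → +571 days → 9 September 2005.
Expiry of referenced patent CV-232801:
  Base: filing + 17 years → 24 November 2001.
  Marketing Approval Extension: 1893 days claimed exceeds the 1625-day cap, so +1625 days → 7 May 2006.
Terminal disclaimer: CV-19258 expires on the earlier of 9 September 2005 and 7 May 2006.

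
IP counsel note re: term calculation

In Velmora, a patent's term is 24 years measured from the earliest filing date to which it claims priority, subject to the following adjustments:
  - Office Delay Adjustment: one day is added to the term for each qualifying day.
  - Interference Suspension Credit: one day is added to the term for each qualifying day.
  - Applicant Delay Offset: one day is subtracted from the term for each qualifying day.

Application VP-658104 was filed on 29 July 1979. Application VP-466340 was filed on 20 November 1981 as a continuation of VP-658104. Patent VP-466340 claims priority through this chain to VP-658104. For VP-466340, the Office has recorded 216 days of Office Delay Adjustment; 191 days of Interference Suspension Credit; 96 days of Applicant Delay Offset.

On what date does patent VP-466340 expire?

Earliest priority filing: 29 July 1979.
Base term: 29 July 1979 + 24 years → 29 July 2003.
Office Delay Adjustment: +216 days → 1 March 2004.
Interference Suspension Credit: +191 days → 8 September 2004.
Applicant Delay Offset: −96 days → 4 June 2004.

2004-06-04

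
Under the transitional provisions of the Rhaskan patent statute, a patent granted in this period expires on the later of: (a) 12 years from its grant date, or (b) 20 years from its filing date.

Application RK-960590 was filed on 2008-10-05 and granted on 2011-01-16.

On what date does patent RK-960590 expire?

2028-10-05

(a) grant + 12 years → 16 January 2023.
(b) filing + 20 years → 5 October 2028.
Later of the two: 5 October 2028.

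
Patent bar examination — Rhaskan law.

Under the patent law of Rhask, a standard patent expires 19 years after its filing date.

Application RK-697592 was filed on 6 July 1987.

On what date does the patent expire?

Filing date + 19 years → 6 July 2006.

2006-07-06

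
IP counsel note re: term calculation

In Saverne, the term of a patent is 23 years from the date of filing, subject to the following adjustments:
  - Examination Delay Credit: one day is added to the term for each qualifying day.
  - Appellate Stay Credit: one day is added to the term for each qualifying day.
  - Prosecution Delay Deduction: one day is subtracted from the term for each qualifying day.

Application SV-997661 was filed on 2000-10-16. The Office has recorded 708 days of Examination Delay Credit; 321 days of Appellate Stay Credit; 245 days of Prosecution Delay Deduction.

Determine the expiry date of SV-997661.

2025-12-08

Base term: filing date + 23 years → 16 October 2023.
Examination Delay Credit: +708 days → 23 September 2025.
Appellate Stay Credit: +321 days → 10 August 2026.
Prosecution Delay Deduction: −245 days → 8 December 2025.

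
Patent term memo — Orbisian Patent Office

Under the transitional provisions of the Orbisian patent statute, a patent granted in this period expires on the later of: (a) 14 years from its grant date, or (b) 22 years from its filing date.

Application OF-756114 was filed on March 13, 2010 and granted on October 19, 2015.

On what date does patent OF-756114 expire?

March 13, 2032

(a) grant + 14 years → 19 October 2029.
(b) filing + 22 years → 13 March 2032.
Later of the two: 13 March 2032.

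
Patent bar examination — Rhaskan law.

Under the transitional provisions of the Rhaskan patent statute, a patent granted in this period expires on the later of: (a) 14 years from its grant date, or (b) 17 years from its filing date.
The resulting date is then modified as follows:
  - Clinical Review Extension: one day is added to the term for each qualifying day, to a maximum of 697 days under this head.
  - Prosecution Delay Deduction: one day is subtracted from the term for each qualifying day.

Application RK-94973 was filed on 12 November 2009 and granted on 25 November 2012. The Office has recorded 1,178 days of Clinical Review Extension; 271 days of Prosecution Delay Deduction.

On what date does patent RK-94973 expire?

(a) grant + 14 years → 25 November 2026.
(b) filing + 17 years → 12 November 2026.
Later of the two: 25 November 2026.
Clinical Review Extension: 1178 days claimed exceeds the 697-day cap, so +697 days → 22 October 2028.
Prosecution Delay Deduction: −271 days → 25 January 2028.

2028-01-25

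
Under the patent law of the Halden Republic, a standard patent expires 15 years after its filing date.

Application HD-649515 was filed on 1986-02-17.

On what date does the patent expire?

February 17, 2001

Filing date + 15 years → 17 February 2001.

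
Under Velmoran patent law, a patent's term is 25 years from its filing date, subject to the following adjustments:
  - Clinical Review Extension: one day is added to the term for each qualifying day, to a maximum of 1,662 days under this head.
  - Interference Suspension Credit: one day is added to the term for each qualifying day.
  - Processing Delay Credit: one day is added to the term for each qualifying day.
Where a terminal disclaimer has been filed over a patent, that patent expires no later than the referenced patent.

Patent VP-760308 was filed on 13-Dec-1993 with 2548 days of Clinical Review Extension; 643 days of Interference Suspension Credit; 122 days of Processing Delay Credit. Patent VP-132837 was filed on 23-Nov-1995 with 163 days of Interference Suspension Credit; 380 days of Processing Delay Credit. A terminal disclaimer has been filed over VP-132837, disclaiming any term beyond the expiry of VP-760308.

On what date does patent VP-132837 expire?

May 20, 2022

Natural term of VP-132837:
  Base: filing + 25 years → 23 November 2020.
  Interference Suspension Credit: +163 days → 5 May 2021.
  Processing Delay Credit: +380 days → 20 May 2022.
Expiry of referenced patent VP-760308:
  Base: filing + 25 years → 13 December 2018.
  Clinical Review Extension: 2548 days claimed exceeds the 1662-day cap, so +1662 days → 2 July 2023.
  Interference Suspension Credit: +643 days → 5 April 2025.
  Processing Delay Credit: +122 days → 5 August 2025.
Terminal disclaimer: VP-132837 expires on the earlier of 20 May 2022 and 5 August 2025.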